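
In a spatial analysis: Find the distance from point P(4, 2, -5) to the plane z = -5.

distance = |a·x₀ + b·y₀ + c·z₀ - d| / √(a² + b² + c²)
  = |0·4 + 0·2 + 1·(-5) - (-5)| / √(0² + 0² + 1²)
  = |0 + 0 - 5 + 5| / √(0 + 0 + 1)
  = |0| / √1
  = 0 / 1
  ≈ 0

0


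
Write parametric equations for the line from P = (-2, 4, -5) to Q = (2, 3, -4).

Direction vector d = Q - P = (2 + 2, 3 - 4, -4 + 5) = (4, -1, 1)
Parametric form r = P + t·d:
x = -2 + 4t, y = 4 - t, z = -5 + t

x = -2 + 4t, y = 4 - t, z = -5 + t


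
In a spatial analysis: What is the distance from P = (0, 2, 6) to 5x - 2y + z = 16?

distance = |a·x₀ + b·y₀ + c·z₀ - d| / √(a² + b² + c²)
  = |5·0 + (-2)·2 + 1·6 - 16| / √(5² + (-2)² + 1²)
  = |0 - 4 + 6 - 16| / √(25 + 4 + 1)
  = |-14| / √30
  = 14 / 5.477
  ≈ 2.556

2.556


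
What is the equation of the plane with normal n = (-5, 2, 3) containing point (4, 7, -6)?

The plane through P with normal n = (a, b, c) satisfies n·(r - P) = 0,
i.e. ax + by + cz = a·x₀ + b·y₀ + c·z₀.
d = (-5)·4 + 2·7 + 3·(-6)
  = -20 + 14 - 18
  = -24
Equation: -5x + 2y + 3z = -24

-5x + 2y + 3z = -24


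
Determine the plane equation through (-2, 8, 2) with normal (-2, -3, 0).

The plane through P with normal n = (a, b, c) satisfies n·(r - P) = 0,
i.e. ax + by + cz = a·x₀ + b·y₀ + c·z₀.
d = (-2)·(-2) + (-3)·8 + 0·2
  = 4 - 24 + 0
  = -20
Equation: -2x - 3y = -20

-2x - 3y = -20


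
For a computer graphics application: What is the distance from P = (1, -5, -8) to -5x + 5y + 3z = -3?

distance = |a·x₀ + b·y₀ + c·z₀ - d| / √(a² + b² + c²)
  = |(-5)·1 + 5·(-5) + 3·(-8) - (-3)| / √((-5)² + 5² + 3²)
  = |-5 - 25 - 24 + 3| / √(25 + 25 + 9)
  = |-51| / √59
  = 51 / 7.681
  ≈ 6.64

6.64


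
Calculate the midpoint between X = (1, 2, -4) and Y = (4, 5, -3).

M = ((x₁+x₂)/2, (y₁+y₂)/2, (z₁+z₂)/2)
  = ((1 + 4)/2, (2 + 5)/2, (-4 - 3)/2)
  = (5/2, 7/2, -7/2)
  = (2.5, 3.5, -3.5)

(2.5, 3.5, -3.5)


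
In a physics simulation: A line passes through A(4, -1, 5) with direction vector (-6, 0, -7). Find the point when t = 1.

P(t) = A + t·d
  = (4 + (-6)·1, -1 + 0·1, 5 + (-7)·1)
  = (4 - 6, -1 + 0, 5 - 7)
  = (-2, -1, -2)

(-2, -1, -2)


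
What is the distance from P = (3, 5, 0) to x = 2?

distance = |a·x₀ + b·y₀ + c·z₀ - d| / √(a² + b² + c²)
  = |1·3 + 0·5 + 0·0 - 2| / √(1² + 0² + 0²)
  = |3 + 0 + 0 - 2| / √(1 + 0 + 0)
  = |1| / √1
  = 1 / 1
  ≈ 1

1


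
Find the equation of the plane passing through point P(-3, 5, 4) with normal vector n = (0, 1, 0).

The plane through P with normal n = (a, b, c) satisfies n·(r - P) = 0,
i.e. ax + by + cz = a·x₀ + b·y₀ + c·z₀.
d = 0·(-3) + 1·5 + 0·4
  = 0 + 5 + 0
  = 5
Equation: y = 5

y = 5


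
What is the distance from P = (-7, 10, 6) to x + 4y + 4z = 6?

distance = |a·x₀ + b·y₀ + c·z₀ - d| / √(a² + b² + c²)
  = |1·(-7) + 4·10 + 4·6 - 6| / √(1² + 4² + 4²)
  = |-7 + 40 + 24 - 6| / √(1 + 16 + 16)
  = |51| / √33
  = 51 / 5.745
  ≈ 8.878

8.878


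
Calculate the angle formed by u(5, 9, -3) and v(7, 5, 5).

u·v = 5·7 + 9·5 + (-3)·5 = 35 + 45 - 15 = 65
|u| = √(5² + 9² + (-3)²) = √115 ≈ 10.72
|v| = √(7² + 5² + 5²) = √99 ≈ 9.95
cos θ = (u·v)/(|u||v|) = 65/(10.72·9.95) ≈ 0.6092
θ = arccos(0.6092) ≈ 52.47°

52.47°


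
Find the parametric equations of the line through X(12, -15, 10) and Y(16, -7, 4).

Direction vector d = Y - X = (16 - 12, -7 + 15, 4 - 10) = (4, 8, -6)
Parametric form r = X + t·d:
x = 12 + 4t, y = -15 + 8t, z = 10 - 6t

x = 12 + 4t, y = -15 + 8t, z = 10 - 6t


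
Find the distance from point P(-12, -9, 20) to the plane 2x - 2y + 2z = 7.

distance = |a·x₀ + b·y₀ + c·z₀ - d| / √(a² + b² + c²)
  = |2·(-12) + (-2)·(-9) + 2·20 - 7| / √(2² + (-2)² + 2²)
  = |-24 + 18 + 40 - 7| / √(4 + 4 + 4)
  = |27| / √12
  = 27 / 3.464
  ≈ 7.794

7.794


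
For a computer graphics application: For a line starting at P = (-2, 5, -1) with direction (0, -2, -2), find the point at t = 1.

P(t) = P + t·d
  = (-2 + 0·1, 5 + (-2)·1, -1 + (-2)·1)
  = (-2 + 0, 5 - 2, -1 - 2)
  = (-2, 3, -3)

(-2, 3, -3)


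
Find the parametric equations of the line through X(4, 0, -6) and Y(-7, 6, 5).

Direction vector d = Y - X = (-7 - 4, 6 + 0, 5 + 6) = (-11, 6, 11)
Parametric form r = X + t·d:
x = 4 - 11t, y = 0 + 6t, z = -6 + 11t

x = 4 - 11t, y = 0 + 6t, z = -6 + 11t


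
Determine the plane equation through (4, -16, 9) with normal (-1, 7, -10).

The plane through P with normal n = (a, b, c) satisfies n·(r - P) = 0,
i.e. ax + by + cz = a·x₀ + b·y₀ + c·z₀.
d = (-1)·4 + 7·(-16) + (-10)·9
  = -4 - 112 - 90
  = -206
Equation: -x + 7y - 10z = -206

-x + 7y - 10z = -206


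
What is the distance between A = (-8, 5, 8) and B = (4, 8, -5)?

d = √[(x₂-x₁)² + (y₂-y₁)² + (z₂-z₁)²]
  = √[12² + 3² + (-13)²]
  = √[144 + 9 + 169]
  = √322
  ≈ 17.94

17.94


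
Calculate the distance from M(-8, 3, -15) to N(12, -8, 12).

d = √[(x₂-x₁)² + (y₂-y₁)² + (z₂-z₁)²]
  = √[20² + (-11)² + 27²]
  = √[400 + 121 + 729]
  = √1250
  ≈ 35.36

35.36


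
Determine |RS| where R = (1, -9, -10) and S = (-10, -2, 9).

d = √[(x₂-x₁)² + (y₂-y₁)² + (z₂-z₁)²]
  = √[(-11)² + 7² + 19²]
  = √[121 + 49 + 361]
  = √531
  ≈ 23.04

23.04


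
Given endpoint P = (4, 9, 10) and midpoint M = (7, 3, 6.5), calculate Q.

Q = 2M - P
  = (2·7 - 4, 2·3 - 9, 2·6.5 - 10)
  = (14 - 4, 6 - 9, 13 - 10)
  = (10, -3, 3)

(10, -3, 3)


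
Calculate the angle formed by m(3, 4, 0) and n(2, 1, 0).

m·n = 3·2 + 4·1 + 0·0 = 6 + 4 + 0 = 10
|m| = √(3² + 4² + 0²) = √25 ≈ 5
|n| = √(2² + 1² + 0²) = √5 ≈ 2.236
cos θ = (m·n)/(|m||n|) = 10/(5·2.236) ≈ 0.8944
θ = arccos(0.8944) ≈ 26.57°

26.57°


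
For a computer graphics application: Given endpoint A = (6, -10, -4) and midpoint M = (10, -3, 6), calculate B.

B = 2M - A
  = (2·10 - 6, 2·(-3) - (-10), 2·6 - (-4))
  = (20 - 6, -6 + 10, 12 + 4)
  = (14, 4, 16)

(14, 4, 16)


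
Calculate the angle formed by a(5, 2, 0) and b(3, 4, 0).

a·b = 5·3 + 2·4 + 0·0 = 15 + 8 + 0 = 23
|a| = √(5² + 2² + 0²) = √29 ≈ 5.385
|b| = √(3² + 4² + 0²) = √25 ≈ 5
cos θ = (a·b)/(|a||b|) = 23/(5.385·5) ≈ 0.8542
θ = arccos(0.8542) ≈ 31.33°

31.33°


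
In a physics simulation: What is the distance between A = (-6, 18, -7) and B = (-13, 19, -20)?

d = √[(x₂-x₁)² + (y₂-y₁)² + (z₂-z₁)²]
  = √[(-7)² + 1² + (-13)²]
  = √[49 + 1 + 169]
  = √219
  ≈ 14.8

14.8


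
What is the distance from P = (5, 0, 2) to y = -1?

distance = |a·x₀ + b·y₀ + c·z₀ - d| / √(a² + b² + c²)
  = |0·5 + 1·0 + 0·2 - (-1)| / √(0² + 1² + 0²)
  = |0 + 0 + 0 + 1| / √(0 + 1 + 0)
  = |1| / √1
  = 1 / 1
  ≈ 1

1


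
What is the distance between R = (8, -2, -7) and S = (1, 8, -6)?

d = √[(x₂-x₁)² + (y₂-y₁)² + (z₂-z₁)²]
  = √[(-7)² + 10² + 1²]
  = √[49 + 100 + 1]
  = √150
  ≈ 12.25

12.25


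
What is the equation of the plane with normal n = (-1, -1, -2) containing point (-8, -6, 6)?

The plane through P with normal n = (a, b, c) satisfies n·(r - P) = 0,
i.e. ax + by + cz = a·x₀ + b·y₀ + c·z₀.
d = (-1)·(-8) + (-1)·(-6) + (-2)·6
  = 8 + 6 - 12
  = 2
Equation: -x - y - 2z = 2

-x - y - 2z = 2


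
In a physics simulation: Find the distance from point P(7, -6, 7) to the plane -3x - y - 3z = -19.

distance = |a·x₀ + b·y₀ + c·z₀ - d| / √(a² + b² + c²)
  = |(-3)·7 + (-1)·(-6) + (-3)·7 - (-19)| / √((-3)² + (-1)² + (-3)²)
  = |-21 + 6 - 21 + 19| / √(9 + 1 + 9)
  = |-17| / √19
  = 17 / 4.359
  ≈ 3.9

3.9


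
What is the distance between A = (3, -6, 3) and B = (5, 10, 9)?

d = √[(x₂-x₁)² + (y₂-y₁)² + (z₂-z₁)²]
  = √[2² + 16² + 6²]
  = √[4 + 256 + 36]
  = √296
  ≈ 17.2

17.2


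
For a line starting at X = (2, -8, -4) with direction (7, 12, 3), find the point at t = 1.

P(t) = X + t·d
  = (2 + 7·1, -8 + 12·1, -4 + 3·1)
  = (2 + 7, -8 + 12, -4 + 3)
  = (9, 4, -1)

(9, 4, -1)


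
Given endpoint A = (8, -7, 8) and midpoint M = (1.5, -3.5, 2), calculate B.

B = 2M - A
  = (2·1.5 - 8, 2·(-3.5) - (-7), 2·2 - 8)
  = (3 - 8, -7 + 7, 4 - 8)
  = (-5, 0, -4)

(-5, 0, -4)


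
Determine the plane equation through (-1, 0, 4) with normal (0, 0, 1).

The plane through P with normal n = (a, b, c) satisfies n·(r - P) = 0,
i.e. ax + by + cz = a·x₀ + b·y₀ + c·z₀.
d = 0·(-1) + 0·0 + 1·4
  = 0 + 0 + 4
  = 4
Equation: z = 4

z = 4


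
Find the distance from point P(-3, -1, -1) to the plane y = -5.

distance = |a·x₀ + b·y₀ + c·z₀ - d| / √(a² + b² + c²)
  = |0·(-3) + 1·(-1) + 0·(-1) - (-5)| / √(0² + 1² + 0²)
  = |0 - 1 + 0 + 5| / √(0 + 1 + 0)
  = |4| / √1
  = 4 / 1
  ≈ 4

4


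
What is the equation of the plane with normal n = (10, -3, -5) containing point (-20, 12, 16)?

The plane through P with normal n = (a, b, c) satisfies n·(r - P) = 0,
i.e. ax + by + cz = a·x₀ + b·y₀ + c·z₀.
d = 10·(-20) + (-3)·12 + (-5)·16
  = -200 - 36 - 80
  = -316
Equation: 10x - 3y - 5z = -316

10x - 3y - 5z = -316


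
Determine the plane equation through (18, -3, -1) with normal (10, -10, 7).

The plane through P with normal n = (a, b, c) satisfies n·(r - P) = 0,
i.e. ax + by + cz = a·x₀ + b·y₀ + c·z₀.
d = 10·18 + (-10)·(-3) + 7·(-1)
  = 180 + 30 - 7
  = 203
Equation: 10x - 10y + 7z = 203

10x - 10y + 7z = 203


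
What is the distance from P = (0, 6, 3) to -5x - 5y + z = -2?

distance = |a·x₀ + b·y₀ + c·z₀ - d| / √(a² + b² + c²)
  = |(-5)·0 + (-5)·6 + 1·3 - (-2)| / √((-5)² + (-5)² + 1²)
  = |0 - 30 + 3 + 2| / √(25 + 25 + 1)
  = |-25| / √51
  = 25 / 7.141
  ≈ 3.501

3.501


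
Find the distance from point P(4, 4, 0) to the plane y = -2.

distance = |a·x₀ + b·y₀ + c·z₀ - d| / √(a² + b² + c²)
  = |0·4 + 1·4 + 0·0 - (-2)| / √(0² + 1² + 0²)
  = |0 + 4 + 0 + 2| / √(0 + 1 + 0)
  = |6| / √1
  = 6 / 1
  ≈ 6

6


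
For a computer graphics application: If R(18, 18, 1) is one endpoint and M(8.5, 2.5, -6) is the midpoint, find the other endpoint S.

S = 2M - R
  = (2·8.5 - 18, 2·2.5 - 18, 2·(-6) - 1)
  = (17 - 18, 5 - 18, -12 - 1)
  = (-1, -13, -13)

(-1, -13, -13)


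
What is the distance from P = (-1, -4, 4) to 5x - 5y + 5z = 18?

distance = |a·x₀ + b·y₀ + c·z₀ - d| / √(a² + b² + c²)
  = |5·(-1) + (-5)·(-4) + 5·4 - 18| / √(5² + (-5)² + 5²)
  = |-5 + 20 + 20 - 18| / √(25 + 25 + 25)
  = |17| / √75
  = 17 / 8.66
  ≈ 1.963

1.963


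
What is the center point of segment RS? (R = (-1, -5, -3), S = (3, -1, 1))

M = ((x₁+x₂)/2, (y₁+y₂)/2, (z₁+z₂)/2)
  = ((-1 + 3)/2, (-5 - 1)/2, (-3 + 1)/2)
  = (2/2, -6/2, -2/2)
  = (1, -3, -1)

(1, -3, -1)


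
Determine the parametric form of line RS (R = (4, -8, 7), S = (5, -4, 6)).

Direction vector d = S - R = (5 - 4, -4 + 8, 6 - 7) = (1, 4, -1)
Parametric form r = R + t·d:
x = 4 + t, y = -8 + 4t, z = 7 - t

x = 4 + t, y = -8 + 4t, z = 7 - t


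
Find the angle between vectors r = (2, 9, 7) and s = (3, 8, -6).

r·s = 2·3 + 9·8 + 7·(-6) = 6 + 72 - 42 = 36
|r| = √(2² + 9² + 7²) = √134 ≈ 11.58
|s| = √(3² + 8² + (-6)²) = √109 ≈ 10.44
cos θ = (r·s)/(|r||s|) = 36/(11.58·10.44) ≈ 0.2979
θ = arccos(0.2979) ≈ 72.67°

72.67°


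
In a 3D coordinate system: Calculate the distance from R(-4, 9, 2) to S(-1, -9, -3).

d = √[(x₂-x₁)² + (y₂-y₁)² + (z₂-z₁)²]
  = √[3² + (-18)² + (-5)²]
  = √[9 + 324 + 25]
  = √358
  ≈ 18.92

18.92


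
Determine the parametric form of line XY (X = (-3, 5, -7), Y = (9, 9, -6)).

Direction vector d = Y - X = (9 + 3, 9 - 5, -6 + 7) = (12, 4, 1)
Parametric form r = X + t·d:
x = -3 + 12t, y = 5 + 4t, z = -7 + t

x = -3 + 12t, y = 5 + 4t, z = -7 + t


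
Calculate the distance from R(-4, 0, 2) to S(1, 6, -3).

d = √[(x₂-x₁)² + (y₂-y₁)² + (z₂-z₁)²]
  = √[5² + 6² + (-5)²]
  = √[25 + 36 + 25]
  = √86
  ≈ 9.274

9.274


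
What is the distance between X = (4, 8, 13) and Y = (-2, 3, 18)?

d = √[(x₂-x₁)² + (y₂-y₁)² + (z₂-z₁)²]
  = √[(-6)² + (-5)² + 5²]
  = √[36 + 25 + 25]
  = √86
  ≈ 9.274

9.274


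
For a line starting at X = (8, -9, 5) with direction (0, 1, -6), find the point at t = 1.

P(t) = X + t·d
  = (8 + 0·1, -9 + 1·1, 5 + (-6)·1)
  = (8 + 0, -9 + 1, 5 - 6)
  = (8, -8, -1)

(8, -8, -1)


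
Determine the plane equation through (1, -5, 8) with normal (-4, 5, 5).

The plane through P with normal n = (a, b, c) satisfies n·(r - P) = 0,
i.e. ax + by + cz = a·x₀ + b·y₀ + c·z₀.
d = (-4)·1 + 5·(-5) + 5·8
  = -4 - 25 + 40
  = 11
Equation: -4x + 5y + 5z = 11

-4x + 5y + 5z = 11


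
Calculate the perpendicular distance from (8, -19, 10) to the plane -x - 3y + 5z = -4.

distance = |a·x₀ + b·y₀ + c·z₀ - d| / √(a² + b² + c²)
  = |(-1)·8 + (-3)·(-19) + 5·10 - (-4)| / √((-1)² + (-3)² + 5²)
  = |-8 + 57 + 50 + 4| / √(1 + 9 + 25)
  = |103| / √35
  = 103 / 5.916
  ≈ 17.41

17.41


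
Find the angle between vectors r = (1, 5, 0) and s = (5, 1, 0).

r·s = 1·5 + 5·1 + 0·0 = 5 + 5 + 0 = 10
|r| = √(1² + 5² + 0²) = √26 ≈ 5.099
|s| = √(5² + 1² + 0²) = √26 ≈ 5.099
cos θ = (r·s)/(|r||s|) = 10/(5.099·5.099) ≈ 0.3846
θ = arccos(0.3846) ≈ 67.38°

67.38°


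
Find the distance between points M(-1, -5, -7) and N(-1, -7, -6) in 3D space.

d = √[(x₂-x₁)² + (y₂-y₁)² + (z₂-z₁)²]
  = √[0² + (-2)² + 1²]
  = √[0 + 4 + 1]
  = √5
  ≈ 2.236

2.236


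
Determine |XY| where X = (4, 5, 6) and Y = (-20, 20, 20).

d = √[(x₂-x₁)² + (y₂-y₁)² + (z₂-z₁)²]
  = √[(-24)² + 15² + 14²]
  = √[576 + 225 + 196]
  = √997
  ≈ 31.58

31.58


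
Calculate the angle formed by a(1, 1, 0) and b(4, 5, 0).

a·b = 1·4 + 1·5 + 0·0 = 4 + 5 + 0 = 9
|a| = √(1² + 1² + 0²) = √2 ≈ 1.414
|b| = √(4² + 5² + 0²) = √41 ≈ 6.403
cos θ = (a·b)/(|a||b|) = 9/(1.414·6.403) ≈ 0.9939
θ = arccos(0.9939) ≈ 6.34°

6.34°


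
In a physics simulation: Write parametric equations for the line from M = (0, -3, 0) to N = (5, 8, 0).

Direction vector d = N - M = (5 + 0, 8 + 3, 0 + 0) = (5, 11, 0)
Parametric form r = M + t·d:
x = 0 + 5t, y = -3 + 11t, z = 0

x = 0 + 5t, y = -3 + 11t, z = 0


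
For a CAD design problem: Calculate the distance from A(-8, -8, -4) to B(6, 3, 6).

d = √[(x₂-x₁)² + (y₂-y₁)² + (z₂-z₁)²]
  = √[14² + 11² + 10²]
  = √[196 + 121 + 100]
  = √417
  ≈ 20.42

20.42


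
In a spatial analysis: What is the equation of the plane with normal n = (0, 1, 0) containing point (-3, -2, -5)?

The plane through P with normal n = (a, b, c) satisfies n·(r - P) = 0,
i.e. ax + by + cz = a·x₀ + b·y₀ + c·z₀.
d = 0·(-3) + 1·(-2) + 0·(-5)
  = 0 - 2 + 0
  = -2
Equation: y = -2

y = -2


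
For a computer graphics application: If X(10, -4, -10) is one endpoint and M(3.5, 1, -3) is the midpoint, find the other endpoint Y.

Y = 2M - X
  = (2·3.5 - 10, 2·1 - (-4), 2·(-3) - (-10))
  = (7 - 10, 2 + 4, -6 + 10)
  = (-3, 6, 4)

(-3, 6, 4)


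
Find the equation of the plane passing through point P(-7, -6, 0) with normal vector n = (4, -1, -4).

The plane through P with normal n = (a, b, c) satisfies n·(r - P) = 0,
i.e. ax + by + cz = a·x₀ + b·y₀ + c·z₀.
d = 4·(-7) + (-1)·(-6) + (-4)·0
  = -28 + 6 + 0
  = -22
Equation: 4x - y - 4z = -22

4x - y - 4z = -22


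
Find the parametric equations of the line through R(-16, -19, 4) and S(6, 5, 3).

Direction vector d = S - R = (6 + 16, 5 + 19, 3 - 4) = (22, 24, -1)
Parametric form r = R + t·d:
x = -16 + 22t, y = -19 + 24t, z = 4 - t

x = -16 + 22t, y = -19 + 24t, z = 4 - t


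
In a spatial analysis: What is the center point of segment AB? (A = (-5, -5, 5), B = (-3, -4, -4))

M = ((x₁+x₂)/2, (y₁+y₂)/2, (z₁+z₂)/2)
  = ((-5 - 3)/2, (-5 - 4)/2, (5 - 4)/2)
  = (-8/2, -9/2, 1/2)
  = (-4, -4.5, 0.5)

(-4, -4.5, 0.5)


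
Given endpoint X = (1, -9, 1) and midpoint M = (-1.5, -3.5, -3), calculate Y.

Y = 2M - X
  = (2·(-1.5) - 1, 2·(-3.5) - (-9), 2·(-3) - 1)
  = (-3 - 1, -7 + 9, -6 - 1)
  = (-4, 2, -7)

(-4, 2, -7)


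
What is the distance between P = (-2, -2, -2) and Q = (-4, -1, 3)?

d = √[(x₂-x₁)² + (y₂-y₁)² + (z₂-z₁)²]
  = √[(-2)² + 1² + 5²]
  = √[4 + 1 + 25]
  = √30
  ≈ 5.477

5.477


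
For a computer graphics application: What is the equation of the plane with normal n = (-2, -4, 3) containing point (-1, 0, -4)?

The plane through P with normal n = (a, b, c) satisfies n·(r - P) = 0,
i.e. ax + by + cz = a·x₀ + b·y₀ + c·z₀.
d = (-2)·(-1) + (-4)·0 + 3·(-4)
  = 2 + 0 - 12
  = -10
Equation: -2x - 4y + 3z = -10

-2x - 4y + 3z = -10


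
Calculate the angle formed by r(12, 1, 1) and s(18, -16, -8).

r·s = 12·18 + 1·(-16) + 1·(-8) = 216 - 16 - 8 = 192
|r| = √(12² + 1² + 1²) = √146 ≈ 12.08
|s| = √(18² + (-16)² + (-8)²) = √644 ≈ 25.38
cos θ = (r·s)/(|r||s|) = 192/(12.08·25.38) ≈ 0.6262
θ = arccos(0.6262) ≈ 51.23°

51.23°


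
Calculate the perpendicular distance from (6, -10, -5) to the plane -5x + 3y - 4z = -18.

distance = |a·x₀ + b·y₀ + c·z₀ - d| / √(a² + b² + c²)
  = |(-5)·6 + 3·(-10) + (-4)·(-5) - (-18)| / √((-5)² + 3² + (-4)²)
  = |-30 - 30 + 20 + 18| / √(25 + 9 + 16)
  = |-22| / √50
  = 22 / 7.071
  ≈ 3.111

3.111


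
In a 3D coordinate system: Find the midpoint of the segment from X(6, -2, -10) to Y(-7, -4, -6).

M = ((x₁+x₂)/2, (y₁+y₂)/2, (z₁+z₂)/2)
  = ((6 - 7)/2, (-2 - 4)/2, (-10 - 6)/2)
  = (-1/2, -6/2, -16/2)
  = (-0.5, -3, -8)

(-0.5, -3, -8)


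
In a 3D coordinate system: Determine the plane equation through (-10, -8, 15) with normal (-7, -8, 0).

The plane through P with normal n = (a, b, c) satisfies n·(r - P) = 0,
i.e. ax + by + cz = a·x₀ + b·y₀ + c·z₀.
d = (-7)·(-10) + (-8)·(-8) + 0·15
  = 70 + 64 + 0
  = 134
Equation: -7x - 8y = 134

-7x - 8y = 134


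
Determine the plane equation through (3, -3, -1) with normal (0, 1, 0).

The plane through P with normal n = (a, b, c) satisfies n·(r - P) = 0,
i.e. ax + by + cz = a·x₀ + b·y₀ + c·z₀.
d = 0·3 + 1·(-3) + 0·(-1)
  = 0 - 3 + 0
  = -3
Equation: y = -3

y = -3


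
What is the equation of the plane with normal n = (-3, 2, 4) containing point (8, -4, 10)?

The plane through P with normal n = (a, b, c) satisfies n·(r - P) = 0,
i.e. ax + by + cz = a·x₀ + b·y₀ + c·z₀.
d = (-3)·8 + 2·(-4) + 4·10
  = -24 - 8 + 40
  = 8
Equation: -3x + 2y + 4z = 8

-3x + 2y + 4z = 8


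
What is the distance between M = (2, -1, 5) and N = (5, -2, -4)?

d = √[(x₂-x₁)² + (y₂-y₁)² + (z₂-z₁)²]
  = √[3² + (-1)² + (-9)²]
  = √[9 + 1 + 81]
  = √91
  ≈ 9.539

9.539


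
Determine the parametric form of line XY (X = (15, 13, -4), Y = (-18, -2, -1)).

Direction vector d = Y - X = (-18 - 15, -2 - 13, -1 + 4) = (-33, -15, 3)
Parametric form r = X + t·d:
x = 15 - 33t, y = 13 - 15t, z = -4 + 3t

x = 15 - 33t, y = 13 - 15t, z = -4 + 3t


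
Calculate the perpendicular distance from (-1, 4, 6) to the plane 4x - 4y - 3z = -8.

distance = |a·x₀ + b·y₀ + c·z₀ - d| / √(a² + b² + c²)
  = |4·(-1) + (-4)·4 + (-3)·6 - (-8)| / √(4² + (-4)² + (-3)²)
  = |-4 - 16 - 18 + 8| / √(16 + 16 + 9)
  = |-30| / √41
  = 30 / 6.403
  ≈ 4.685

4.685


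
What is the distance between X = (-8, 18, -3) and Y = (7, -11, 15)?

d = √[(x₂-x₁)² + (y₂-y₁)² + (z₂-z₁)²]
  = √[15² + (-29)² + 18²]
  = √[225 + 841 + 324]
  = √1390
  ≈ 37.28

37.28


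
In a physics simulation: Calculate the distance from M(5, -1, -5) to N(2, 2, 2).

d = √[(x₂-x₁)² + (y₂-y₁)² + (z₂-z₁)²]
  = √[(-3)² + 3² + 7²]
  = √[9 + 9 + 49]
  = √67
  ≈ 8.185

8.185


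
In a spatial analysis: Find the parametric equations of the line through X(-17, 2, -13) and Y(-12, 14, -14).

Direction vector d = Y - X = (-12 + 17, 14 - 2, -14 + 13) = (5, 12, -1)
Parametric form r = X + t·d:
x = -17 + 5t, y = 2 + 12t, z = -13 - t

x = -17 + 5t, y = 2 + 12t, z = -13 - t


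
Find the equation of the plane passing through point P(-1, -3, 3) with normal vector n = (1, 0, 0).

The plane through P with normal n = (a, b, c) satisfies n·(r - P) = 0,
i.e. ax + by + cz = a·x₀ + b·y₀ + c·z₀.
d = 1·(-1) + 0·(-3) + 0·3
  = -1 + 0 + 0
  = -1
Equation: x = -1

x = -1


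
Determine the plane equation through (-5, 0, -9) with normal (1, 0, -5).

The plane through P with normal n = (a, b, c) satisfies n·(r - P) = 0,
i.e. ax + by + cz = a·x₀ + b·y₀ + c·z₀.
d = 1·(-5) + 0·0 + (-5)·(-9)
  = -5 + 0 + 45
  = 40
Equation: x - 5z = 40

x - 5z = 40


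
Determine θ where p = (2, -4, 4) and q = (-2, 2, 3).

p·q = 2·(-2) + (-4)·2 + 4·3 = -4 - 8 + 12 = 0
|p| = √(2² + (-4)² + 4²) = √36 ≈ 6
|q| = √((-2)² + 2² + 3²) = √17 ≈ 4.123
cos θ = (p·q)/(|p||q|) = 0/(6·4.123) ≈ 0
θ = arccos(0) ≈ 90°

90°


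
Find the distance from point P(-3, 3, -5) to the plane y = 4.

distance = |a·x₀ + b·y₀ + c·z₀ - d| / √(a² + b² + c²)
  = |0·(-3) + 1·3 + 0·(-5) - 4| / √(0² + 1² + 0²)
  = |0 + 3 + 0 - 4| / √(0 + 1 + 0)
  = |-1| / √1
  = 1 / 1
  ≈ 1

1


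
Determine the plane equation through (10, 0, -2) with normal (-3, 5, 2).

The plane through P with normal n = (a, b, c) satisfies n·(r - P) = 0,
i.e. ax + by + cz = a·x₀ + b·y₀ + c·z₀.
d = (-3)·10 + 5·0 + 2·(-2)
  = -30 + 0 - 4
  = -34
Equation: -3x + 5y + 2z = -34

-3x + 5y + 2z = -34


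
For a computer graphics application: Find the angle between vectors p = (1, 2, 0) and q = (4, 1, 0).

p·q = 1·4 + 2·1 + 0·0 = 4 + 2 + 0 = 6
|p| = √(1² + 2² + 0²) = √5 ≈ 2.236
|q| = √(4² + 1² + 0²) = √17 ≈ 4.123
cos θ = (p·q)/(|p||q|) = 6/(2.236·4.123) ≈ 0.6508
θ = arccos(0.6508) ≈ 49.4°

49.4°


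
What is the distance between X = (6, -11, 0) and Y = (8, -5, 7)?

d = √[(x₂-x₁)² + (y₂-y₁)² + (z₂-z₁)²]
  = √[2² + 6² + 7²]
  = √[4 + 36 + 49]
  = √89
  ≈ 9.434

9.434


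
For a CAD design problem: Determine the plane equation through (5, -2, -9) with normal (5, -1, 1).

The plane through P with normal n = (a, b, c) satisfies n·(r - P) = 0,
i.e. ax + by + cz = a·x₀ + b·y₀ + c·z₀.
d = 5·5 + (-1)·(-2) + 1·(-9)
  = 25 + 2 - 9
  = 18
Equation: 5x - y + z = 18

5x - y + z = 18


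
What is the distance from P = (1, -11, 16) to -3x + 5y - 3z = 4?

distance = |a·x₀ + b·y₀ + c·z₀ - d| / √(a² + b² + c²)
  = |(-3)·1 + 5·(-11) + (-3)·16 - 4| / √((-3)² + 5² + (-3)²)
  = |-3 - 55 - 48 - 4| / √(9 + 25 + 9)
  = |-110| / √43
  = 110 / 6.557
  ≈ 16.77

16.77


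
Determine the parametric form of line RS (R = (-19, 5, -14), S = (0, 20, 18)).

Direction vector d = S - R = (0 + 19, 20 - 5, 18 + 14) = (19, 15, 32)
Parametric form r = R + t·d:
x = -19 + 19t, y = 5 + 15t, z = -14 + 32t

x = -19 + 19t, y = 5 + 15t, z = -14 + 32t


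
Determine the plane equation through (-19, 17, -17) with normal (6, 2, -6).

The plane through P with normal n = (a, b, c) satisfies n·(r - P) = 0,
i.e. ax + by + cz = a·x₀ + b·y₀ + c·z₀.
d = 6·(-19) + 2·17 + (-6)·(-17)
  = -114 + 34 + 102
  = 22
Equation: 6x + 2y - 6z = 22

6x + 2y - 6z = 22


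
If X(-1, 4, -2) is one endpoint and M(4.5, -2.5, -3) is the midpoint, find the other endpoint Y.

Y = 2M - X
  = (2·4.5 - (-1), 2·(-2.5) - 4, 2·(-3) - (-2))
  = (9 + 1, -5 - 4, -6 + 2)
  = (10, -9, -4)

(10, -9, -4)


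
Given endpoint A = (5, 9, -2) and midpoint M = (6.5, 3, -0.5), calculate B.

B = 2M - A
  = (2·6.5 - 5, 2·3 - 9, 2·(-0.5) - (-2))
  = (13 - 5, 6 - 9, -1 + 2)
  = (8, -3, 1)

(8, -3, 1)


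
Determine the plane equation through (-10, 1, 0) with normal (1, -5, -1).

The plane through P with normal n = (a, b, c) satisfies n·(r - P) = 0,
i.e. ax + by + cz = a·x₀ + b·y₀ + c·z₀.
d = 1·(-10) + (-5)·1 + (-1)·0
  = -10 - 5 + 0
  = -15
Equation: x - 5y - z = -15

x - 5y - z = -15


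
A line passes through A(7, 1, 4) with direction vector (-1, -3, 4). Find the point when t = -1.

P(t) = A + t·d
  = (7 + (-1)·(-1), 1 + (-3)·(-1), 4 + 4·(-1))
  = (7 + 1, 1 + 3, 4 - 4)
  = (8, 4, 0)

(8, 4, 0)


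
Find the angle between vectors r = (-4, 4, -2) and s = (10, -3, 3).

r·s = (-4)·10 + 4·(-3) + (-2)·3 = -40 - 12 - 6 = -58
|r| = √((-4)² + 4² + (-2)²) = √36 ≈ 6
|s| = √(10² + (-3)² + 3²) = √118 ≈ 10.86
cos θ = (r·s)/(|r||s|) = -58/(6·10.86) ≈ -0.8899
θ = arccos(-0.8899) ≈ 152.9°

152.9°


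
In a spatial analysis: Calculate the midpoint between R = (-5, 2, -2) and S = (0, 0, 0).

M = ((x₁+x₂)/2, (y₁+y₂)/2, (z₁+z₂)/2)
  = ((-5 + 0)/2, (2 + 0)/2, (-2 + 0)/2)
  = (-5/2, 2/2, -2/2)
  = (-2.5, 1, -1)

(-2.5, 1, -1)


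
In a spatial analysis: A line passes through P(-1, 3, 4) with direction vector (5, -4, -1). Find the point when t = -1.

P(t) = P + t·d
  = (-1 + 5·(-1), 3 + (-4)·(-1), 4 + (-1)·(-1))
  = (-1 - 5, 3 + 4, 4 + 1)
  = (-6, 7, 5)

(-6, 7, 5)


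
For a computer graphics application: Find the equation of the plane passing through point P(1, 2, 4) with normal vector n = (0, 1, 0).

The plane through P with normal n = (a, b, c) satisfies n·(r - P) = 0,
i.e. ax + by + cz = a·x₀ + b·y₀ + c·z₀.
d = 0·1 + 1·2 + 0·4
  = 0 + 2 + 0
  = 2
Equation: y = 2

y = 2


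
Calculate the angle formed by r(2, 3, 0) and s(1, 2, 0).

r·s = 2·1 + 3·2 + 0·0 = 2 + 6 + 0 = 8
|r| = √(2² + 3² + 0²) = √13 ≈ 3.606
|s| = √(1² + 2² + 0²) = √5 ≈ 2.236
cos θ = (r·s)/(|r||s|) = 8/(3.606·2.236) ≈ 0.9923
θ = arccos(0.9923) ≈ 7.125°

7.125°


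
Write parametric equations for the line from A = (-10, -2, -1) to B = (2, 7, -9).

Direction vector d = B - A = (2 + 10, 7 + 2, -9 + 1) = (12, 9, -8)
Parametric form r = A + t·d:
x = -10 + 12t, y = -2 + 9t, z = -1 - 8t

x = -10 + 12t, y = -2 + 9t, z = -1 - 8t


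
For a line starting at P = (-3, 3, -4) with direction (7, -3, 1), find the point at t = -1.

P(t) = P + t·d
  = (-3 + 7·(-1), 3 + (-3)·(-1), -4 + 1·(-1))
  = (-3 - 7, 3 + 3, -4 - 1)
  = (-10, 6, -5)

(-10, 6, -5)


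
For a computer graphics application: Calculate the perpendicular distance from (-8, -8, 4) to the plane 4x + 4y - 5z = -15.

distance = |a·x₀ + b·y₀ + c·z₀ - d| / √(a² + b² + c²)
  = |4·(-8) + 4·(-8) + (-5)·4 - (-15)| / √(4² + 4² + (-5)²)
  = |-32 - 32 - 20 + 15| / √(16 + 16 + 25)
  = |-69| / √57
  = 69 / 7.55
  ≈ 9.139

9.139


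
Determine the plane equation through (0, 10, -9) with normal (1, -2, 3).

The plane through P with normal n = (a, b, c) satisfies n·(r - P) = 0,
i.e. ax + by + cz = a·x₀ + b·y₀ + c·z₀.
d = 1·0 + (-2)·10 + 3·(-9)
  = 0 - 20 - 27
  = -47
Equation: x - 2y + 3z = -47

x - 2y + 3z = -47


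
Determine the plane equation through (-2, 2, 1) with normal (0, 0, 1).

The plane through P with normal n = (a, b, c) satisfies n·(r - P) = 0,
i.e. ax + by + cz = a·x₀ + b·y₀ + c·z₀.
d = 0·(-2) + 0·2 + 1·1
  = 0 + 0 + 1
  = 1
Equation: z = 1

z = 1


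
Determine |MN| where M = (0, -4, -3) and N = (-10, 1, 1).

d = √[(x₂-x₁)² + (y₂-y₁)² + (z₂-z₁)²]
  = √[(-10)² + 5² + 4²]
  = √[100 + 25 + 16]
  = √141
  ≈ 11.87

11.87


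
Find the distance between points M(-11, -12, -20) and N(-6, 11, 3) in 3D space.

d = √[(x₂-x₁)² + (y₂-y₁)² + (z₂-z₁)²]
  = √[5² + 23² + 23²]
  = √[25 + 529 + 529]
  = √1083
  ≈ 32.91

32.91


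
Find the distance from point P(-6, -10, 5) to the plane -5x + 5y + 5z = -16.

distance = |a·x₀ + b·y₀ + c·z₀ - d| / √(a² + b² + c²)
  = |(-5)·(-6) + 5·(-10) + 5·5 - (-16)| / √((-5)² + 5² + 5²)
  = |30 - 50 + 25 + 16| / √(25 + 25 + 25)
  = |21| / √75
  = 21 / 8.66
  ≈ 2.425

2.425


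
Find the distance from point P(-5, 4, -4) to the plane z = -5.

distance = |a·x₀ + b·y₀ + c·z₀ - d| / √(a² + b² + c²)
  = |0·(-5) + 0·4 + 1·(-4) - (-5)| / √(0² + 0² + 1²)
  = |0 + 0 - 4 + 5| / √(0 + 0 + 1)
  = |1| / √1
  = 1 / 1
  ≈ 1

1


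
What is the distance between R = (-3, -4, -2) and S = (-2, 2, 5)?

d = √[(x₂-x₁)² + (y₂-y₁)² + (z₂-z₁)²]
  = √[1² + 6² + 7²]
  = √[1 + 36 + 49]
  = √86
  ≈ 9.274

9.274


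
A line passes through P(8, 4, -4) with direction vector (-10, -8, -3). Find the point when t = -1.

P(t) = P + t·d
  = (8 + (-10)·(-1), 4 + (-8)·(-1), -4 + (-3)·(-1))
  = (8 + 10, 4 + 8, -4 + 3)
  = (18, 12, -1)

(18, 12, -1)


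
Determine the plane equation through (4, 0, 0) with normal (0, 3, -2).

The plane through P with normal n = (a, b, c) satisfies n·(r - P) = 0,
i.e. ax + by + cz = a·x₀ + b·y₀ + c·z₀.
d = 0·4 + 3·0 + (-2)·0
  = 0 + 0 + 0
  = 0
Equation: 3y - 2z = 0

3y - 2z = 0


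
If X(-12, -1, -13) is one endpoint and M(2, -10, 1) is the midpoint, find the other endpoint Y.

Y = 2M - X
  = (2·2 - (-12), 2·(-10) - (-1), 2·1 - (-13))
  = (4 + 12, -20 + 1, 2 + 13)
  = (16, -19, 15)

(16, -19, 15)


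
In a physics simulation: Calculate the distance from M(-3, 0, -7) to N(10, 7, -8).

d = √[(x₂-x₁)² + (y₂-y₁)² + (z₂-z₁)²]
  = √[13² + 7² + (-1)²]
  = √[169 + 49 + 1]
  = √219
  ≈ 14.8

14.8


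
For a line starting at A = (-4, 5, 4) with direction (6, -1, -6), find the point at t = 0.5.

P(t) = A + t·d
  = (-4 + 6·0.5, 5 + (-1)·0.5, 4 + (-6)·0.5)
  = (-4 + 3, 5 - 0.5, 4 - 3)
  = (-1, 4.5, 1)

(-1, 4.5, 1)


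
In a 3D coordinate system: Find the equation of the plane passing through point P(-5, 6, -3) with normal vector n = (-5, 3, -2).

The plane through P with normal n = (a, b, c) satisfies n·(r - P) = 0,
i.e. ax + by + cz = a·x₀ + b·y₀ + c·z₀.
d = (-5)·(-5) + 3·6 + (-2)·(-3)
  = 25 + 18 + 6
  = 49
Equation: -5x + 3y - 2z = 49

-5x + 3y - 2z = 49


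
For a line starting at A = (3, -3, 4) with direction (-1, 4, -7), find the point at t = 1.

P(t) = A + t·d
  = (3 + (-1)·1, -3 + 4·1, 4 + (-7)·1)
  = (3 - 1, -3 + 4, 4 - 7)
  = (2, 1, -3)

(2, 1, -3)


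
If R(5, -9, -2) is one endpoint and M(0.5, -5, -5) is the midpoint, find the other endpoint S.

S = 2M - R
  = (2·0.5 - 5, 2·(-5) - (-9), 2·(-5) - (-2))
  = (1 - 5, -10 + 9, -10 + 2)
  = (-4, -1, -8)

(-4, -1, -8)


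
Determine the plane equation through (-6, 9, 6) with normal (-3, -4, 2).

The plane through P with normal n = (a, b, c) satisfies n·(r - P) = 0,
i.e. ax + by + cz = a·x₀ + b·y₀ + c·z₀.
d = (-3)·(-6) + (-4)·9 + 2·6
  = 18 - 36 + 12
  = -6
Equation: -3x - 4y + 2z = -6

-3x - 4y + 2z = -6


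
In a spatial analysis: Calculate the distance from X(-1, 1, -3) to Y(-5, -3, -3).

d = √[(x₂-x₁)² + (y₂-y₁)² + (z₂-z₁)²]
  = √[(-4)² + (-4)² + 0²]
  = √[16 + 16 + 0]
  = √32
  ≈ 5.657

5.657


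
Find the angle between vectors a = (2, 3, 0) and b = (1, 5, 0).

a·b = 2·1 + 3·5 + 0·0 = 2 + 15 + 0 = 17
|a| = √(2² + 3² + 0²) = √13 ≈ 3.606
|b| = √(1² + 5² + 0²) = √26 ≈ 5.099
cos θ = (a·b)/(|a||b|) = 17/(3.606·5.099) ≈ 0.9247
θ = arccos(0.9247) ≈ 22.38°

22.38°


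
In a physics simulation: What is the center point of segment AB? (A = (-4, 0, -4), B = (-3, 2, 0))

M = ((x₁+x₂)/2, (y₁+y₂)/2, (z₁+z₂)/2)
  = ((-4 - 3)/2, (0 + 2)/2, (-4 + 0)/2)
  = (-7/2, 2/2, -4/2)
  = (-3.5, 1, -2)

(-3.5, 1, -2)


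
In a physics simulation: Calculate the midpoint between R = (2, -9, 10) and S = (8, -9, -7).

M = ((x₁+x₂)/2, (y₁+y₂)/2, (z₁+z₂)/2)
  = ((2 + 8)/2, (-9 - 9)/2, (10 - 7)/2)
  = (10/2, -18/2, 3/2)
  = (5, -9, 1.5)

(5, -9, 1.5)


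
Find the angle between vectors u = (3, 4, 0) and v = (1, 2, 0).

u·v = 3·1 + 4·2 + 0·0 = 3 + 8 + 0 = 11
|u| = √(3² + 4² + 0²) = √25 ≈ 5
|v| = √(1² + 2² + 0²) = √5 ≈ 2.236
cos θ = (u·v)/(|u||v|) = 11/(5·2.236) ≈ 0.9839
θ = arccos(0.9839) ≈ 10.3°

10.3°


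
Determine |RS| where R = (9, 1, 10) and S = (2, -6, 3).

d = √[(x₂-x₁)² + (y₂-y₁)² + (z₂-z₁)²]
  = √[(-7)² + (-7)² + (-7)²]
  = √[49 + 49 + 49]
  = √147
  ≈ 12.12

12.12


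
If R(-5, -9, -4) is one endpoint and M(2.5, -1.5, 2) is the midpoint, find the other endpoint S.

S = 2M - R
  = (2·2.5 - (-5), 2·(-1.5) - (-9), 2·2 - (-4))
  = (5 + 5, -3 + 9, 4 + 4)
  = (10, 6, 8)

(10, 6, 8)


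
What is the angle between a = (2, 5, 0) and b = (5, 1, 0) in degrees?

a·b = 2·5 + 5·1 + 0·0 = 10 + 5 + 0 = 15
|a| = √(2² + 5² + 0²) = √29 ≈ 5.385
|b| = √(5² + 1² + 0²) = √26 ≈ 5.099
cos θ = (a·b)/(|a||b|) = 15/(5.385·5.099) ≈ 0.5463
θ = arccos(0.5463) ≈ 56.89°

56.89°


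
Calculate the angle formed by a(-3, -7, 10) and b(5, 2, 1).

a·b = (-3)·5 + (-7)·2 + 10·1 = -15 - 14 + 10 = -19
|a| = √((-3)² + (-7)² + 10²) = √158 ≈ 12.57
|b| = √(5² + 2² + 1²) = √30 ≈ 5.477
cos θ = (a·b)/(|a||b|) = -19/(12.57·5.477) ≈ -0.276
θ = arccos(-0.276) ≈ 106°

106°


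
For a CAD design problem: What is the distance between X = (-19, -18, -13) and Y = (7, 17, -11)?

d = √[(x₂-x₁)² + (y₂-y₁)² + (z₂-z₁)²]
  = √[26² + 35² + 2²]
  = √[676 + 1225 + 4]
  = √1905
  ≈ 43.65

43.65


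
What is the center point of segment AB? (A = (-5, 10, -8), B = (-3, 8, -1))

M = ((x₁+x₂)/2, (y₁+y₂)/2, (z₁+z₂)/2)
  = ((-5 - 3)/2, (10 + 8)/2, (-8 - 1)/2)
  = (-8/2, 18/2, -9/2)
  = (-4, 9, -4.5)

(-4, 9, -4.5)


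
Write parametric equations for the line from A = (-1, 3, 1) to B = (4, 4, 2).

Direction vector d = B - A = (4 + 1, 4 - 3, 2 - 1) = (5, 1, 1)
Parametric form r = A + t·d:
x = -1 + 5t, y = 3 + t, z = 1 + t

x = -1 + 5t, y = 3 + t, z = 1 + t


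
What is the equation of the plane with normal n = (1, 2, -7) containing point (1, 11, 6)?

The plane through P with normal n = (a, b, c) satisfies n·(r - P) = 0,
i.e. ax + by + cz = a·x₀ + b·y₀ + c·z₀.
d = 1·1 + 2·11 + (-7)·6
  = 1 + 22 - 42
  = -19
Equation: x + 2y - 7z = -19

x + 2y - 7z = -19


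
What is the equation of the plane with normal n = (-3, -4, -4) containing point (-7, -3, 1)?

The plane through P with normal n = (a, b, c) satisfies n·(r - P) = 0,
i.e. ax + by + cz = a·x₀ + b·y₀ + c·z₀.
d = (-3)·(-7) + (-4)·(-3) + (-4)·1
  = 21 + 12 - 4
  = 29
Equation: -3x - 4y - 4z = 29

-3x - 4y - 4z = 29


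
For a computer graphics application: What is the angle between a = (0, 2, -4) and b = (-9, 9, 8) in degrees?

a·b = 0·(-9) + 2·9 + (-4)·8 = 0 + 18 - 32 = -14
|a| = √(0² + 2² + (-4)²) = √20 ≈ 4.472
|b| = √((-9)² + 9² + 8²) = √226 ≈ 15.03
cos θ = (a·b)/(|a||b|) = -14/(4.472·15.03) ≈ -0.2082
θ = arccos(-0.2082) ≈ 102°

102°


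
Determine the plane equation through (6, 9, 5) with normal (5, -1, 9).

The plane through P with normal n = (a, b, c) satisfies n·(r - P) = 0,
i.e. ax + by + cz = a·x₀ + b·y₀ + c·z₀.
d = 5·6 + (-1)·9 + 9·5
  = 30 - 9 + 45
  = 66
Equation: 5x - y + 9z = 66

5x - y + 9z = 66


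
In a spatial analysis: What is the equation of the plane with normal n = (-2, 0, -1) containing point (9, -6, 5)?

The plane through P with normal n = (a, b, c) satisfies n·(r - P) = 0,
i.e. ax + by + cz = a·x₀ + b·y₀ + c·z₀.
d = (-2)·9 + 0·(-6) + (-1)·5
  = -18 + 0 - 5
  = -23
Equation: -2x - z = -23

-2x - z = -23


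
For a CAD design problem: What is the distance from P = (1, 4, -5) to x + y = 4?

distance = |a·x₀ + b·y₀ + c·z₀ - d| / √(a² + b² + c²)
  = |1·1 + 1·4 + 0·(-5) - 4| / √(1² + 1² + 0²)
  = |1 + 4 + 0 - 4| / √(1 + 1 + 0)
  = |1| / √2
  = 1 / 1.414
  ≈ 0.7071

0.7071


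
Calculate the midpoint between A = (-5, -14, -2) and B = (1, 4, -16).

M = ((x₁+x₂)/2, (y₁+y₂)/2, (z₁+z₂)/2)
  = ((-5 + 1)/2, (-14 + 4)/2, (-2 - 16)/2)
  = (-4/2, -10/2, -18/2)
  = (-2, -5, -9)

(-2, -5, -9)


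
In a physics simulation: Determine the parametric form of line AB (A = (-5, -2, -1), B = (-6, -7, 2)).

Direction vector d = B - A = (-6 + 5, -7 + 2, 2 + 1) = (-1, -5, 3)
Parametric form r = A + t·d:
x = -5 - t, y = -2 - 5t, z = -1 + 3t

x = -5 - t, y = -2 - 5t, z = -1 + 3t


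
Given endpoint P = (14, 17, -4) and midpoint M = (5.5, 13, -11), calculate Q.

Q = 2M - P
  = (2·5.5 - 14, 2·13 - 17, 2·(-11) - (-4))
  = (11 - 14, 26 - 17, -22 + 4)
  = (-3, 9, -18)

(-3, 9, -18)


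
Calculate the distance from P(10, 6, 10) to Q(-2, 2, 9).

d = √[(x₂-x₁)² + (y₂-y₁)² + (z₂-z₁)²]
  = √[(-12)² + (-4)² + (-1)²]
  = √[144 + 16 + 1]
  = √161
  ≈ 12.69

12.69


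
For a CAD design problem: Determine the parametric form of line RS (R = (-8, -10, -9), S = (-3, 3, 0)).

Direction vector d = S - R = (-3 + 8, 3 + 10, 0 + 9) = (5, 13, 9)
Parametric form r = R + t·d:
x = -8 + 5t, y = -10 + 13t, z = -9 + 9t

x = -8 + 5t, y = -10 + 13t, z = -9 + 9t


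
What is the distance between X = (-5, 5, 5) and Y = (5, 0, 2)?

d = √[(x₂-x₁)² + (y₂-y₁)² + (z₂-z₁)²]
  = √[10² + (-5)² + (-3)²]
  = √[100 + 25 + 9]
  = √134
  ≈ 11.58

11.58


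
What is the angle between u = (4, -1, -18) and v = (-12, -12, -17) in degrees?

u·v = 4·(-12) + (-1)·(-12) + (-18)·(-17) = -48 + 12 + 306 = 270
|u| = √(4² + (-1)² + (-18)²) = √341 ≈ 18.47
|v| = √((-12)² + (-12)² + (-17)²) = √577 ≈ 24.02
cos θ = (u·v)/(|u||v|) = 270/(18.47·24.02) ≈ 0.6087
θ = arccos(0.6087) ≈ 52.5°

52.5°


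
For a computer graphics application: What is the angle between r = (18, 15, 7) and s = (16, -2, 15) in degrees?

r·s = 18·16 + 15·(-2) + 7·15 = 288 - 30 + 105 = 363
|r| = √(18² + 15² + 7²) = √598 ≈ 24.45
|s| = √(16² + (-2)² + 15²) = √485 ≈ 22.02
cos θ = (r·s)/(|r||s|) = 363/(24.45·22.02) ≈ 0.674
θ = arccos(0.674) ≈ 47.62°

47.62°


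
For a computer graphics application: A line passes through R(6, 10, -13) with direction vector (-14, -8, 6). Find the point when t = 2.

P(t) = R + t·d
  = (6 + (-14)·2, 10 + (-8)·2, -13 + 6·2)
  = (6 - 28, 10 - 16, -13 + 12)
  = (-22, -6, -1)

(-22, -6, -1)


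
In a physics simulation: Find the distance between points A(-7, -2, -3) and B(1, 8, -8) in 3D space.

d = √[(x₂-x₁)² + (y₂-y₁)² + (z₂-z₁)²]
  = √[8² + 10² + (-5)²]
  = √[64 + 100 + 25]
  = √189
  ≈ 13.75

13.75


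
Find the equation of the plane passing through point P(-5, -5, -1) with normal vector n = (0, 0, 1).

The plane through P with normal n = (a, b, c) satisfies n·(r - P) = 0,
i.e. ax + by + cz = a·x₀ + b·y₀ + c·z₀.
d = 0·(-5) + 0·(-5) + 1·(-1)
  = 0 + 0 - 1
  = -1
Equation: z = -1

z = -1


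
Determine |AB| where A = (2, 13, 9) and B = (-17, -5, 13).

d = √[(x₂-x₁)² + (y₂-y₁)² + (z₂-z₁)²]
  = √[(-19)² + (-18)² + 4²]
  = √[361 + 324 + 16]
  = √701
  ≈ 26.48

26.48


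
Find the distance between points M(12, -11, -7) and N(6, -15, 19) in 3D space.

d = √[(x₂-x₁)² + (y₂-y₁)² + (z₂-z₁)²]
  = √[(-6)² + (-4)² + 26²]
  = √[36 + 16 + 676]
  = √728
  ≈ 26.98

26.98
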